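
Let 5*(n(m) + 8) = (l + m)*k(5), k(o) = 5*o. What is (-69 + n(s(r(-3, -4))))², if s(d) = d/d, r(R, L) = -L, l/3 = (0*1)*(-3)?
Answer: 5184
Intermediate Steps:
l = 0 (l = 3*((0*1)*(-3)) = 3*(0*(-3)) = 3*0 = 0)
s(d) = 1
n(m) = -8 + 5*m (n(m) = -8 + ((0 + m)*(5*5))/5 = -8 + (m*25)/5 = -8 + (25*m)/5 = -8 + 5*m)
(-69 + n(s(r(-3, -4))))² = (-69 + (-8 + 5*1))² = (-69 + (-8 + 5))² = (-69 - 3)² = (-72)² = 5184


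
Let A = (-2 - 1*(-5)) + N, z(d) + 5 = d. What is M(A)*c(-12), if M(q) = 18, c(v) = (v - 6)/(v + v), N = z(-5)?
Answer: 27/2 ≈ 13.500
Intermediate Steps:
z(d) = -5 + d
N = -10 (N = -5 - 5 = -10)
c(v) = (-6 + v)/(2*v) (c(v) = (-6 + v)/((2*v)) = (-6 + v)*(1/(2*v)) = (-6 + v)/(2*v))
A = -7 (A = (-2 - 1*(-5)) - 10 = (-2 + 5) - 10 = 3 - 10 = -7)
M(A)*c(-12) = 18*((½)*(-6 - 12)/(-12)) = 18*((½)*(-1/12)*(-18)) = 18*(¾) = 27/2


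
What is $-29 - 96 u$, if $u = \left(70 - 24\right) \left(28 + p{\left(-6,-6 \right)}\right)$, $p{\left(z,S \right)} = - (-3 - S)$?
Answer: $-110429$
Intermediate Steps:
$p{\left(z,S \right)} = 3 + S$
$u = 1150$ ($u = \left(70 - 24\right) \left(28 + \left(3 - 6\right)\right) = 46 \left(28 - 3\right) = 46 \cdot 25 = 1150$)
$-29 - 96 u = -29 - 110400 = -110429$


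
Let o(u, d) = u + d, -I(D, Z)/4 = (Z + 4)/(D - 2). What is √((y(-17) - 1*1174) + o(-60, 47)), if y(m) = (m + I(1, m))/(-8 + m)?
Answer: I*√29606/5 ≈ 34.413*I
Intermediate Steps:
I(D, Z) = -4*(4 + Z)/(-2 + D) (I(D, Z) = -4*(Z + 4)/(D - 2) = -4*(4 + Z)/(-2 + D))
o(u, d) = d + u
y(m) = (16 + 5*m)/(-8 + m) (y(m) = (m + 4*(-4 - m)/(-2 + 1))/(-8 + m) = (m + 4*(-4 - m)/(-1))/(-8 + m) = (m + 4*(-1)*(-4 - m))/(-8 + m) = (m + (16 + 4*m))/(-8 + m) = (16 + 5*m)/(-8 + m))
√((y(-17) - 1*1174) + o(-60, 47)) = √(((16 + 5*(-17))/(-8 - 17) - 1*1174) + (47 - 60)) = √(((16 - 85)/(-25) - 1174) - 13) = √((-1/25*(-69) - 1174) - 13) = √((69/25 - 1174) - 13) = √(-29281/25 - 13) = √(-29606/25) = I*√29606/5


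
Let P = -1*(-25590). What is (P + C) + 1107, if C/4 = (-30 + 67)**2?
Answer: 32173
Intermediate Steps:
P = 25590
C = 5476 (C = 4*(-30 + 67)**2 = 4*37**2 = 4*1369 = 5476)
(P + C) + 1107 = (25590 + 5476) + 1107 = 31066 + 1107 = 32173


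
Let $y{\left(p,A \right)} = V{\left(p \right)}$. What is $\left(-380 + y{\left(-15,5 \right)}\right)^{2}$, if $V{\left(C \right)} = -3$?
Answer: $146689$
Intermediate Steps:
$y{\left(p,A \right)} = -3$
$\left(-380 + y{\left(-15,5 \right)}\right)^{2} = \left(-380 - 3\right)^{2} = \left(-383\right)^{2} = 146689$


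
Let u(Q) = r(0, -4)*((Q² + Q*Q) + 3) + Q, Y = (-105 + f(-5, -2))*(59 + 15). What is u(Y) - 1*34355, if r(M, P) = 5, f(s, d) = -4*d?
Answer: 515195322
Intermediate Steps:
Y = -7178 (Y = (-105 - 4*(-2))*(59 + 15) = (-105 + 8)*74 = -97*74 = -7178)
u(Q) = 15 + Q + 10*Q² (u(Q) = 5*((Q² + Q*Q) + 3) + Q = 5*((Q² + Q²) + 3) + Q = 5*(2*Q² + 3) + Q = 5*(3 + 2*Q²) + Q = (15 + 10*Q²) + Q = 15 + Q + 10*Q²)
u(Y) - 1*34355 = (15 - 7178 + 10*(-7178)²) - 1*34355 = (15 - 7178 + 10*51523684) - 34355 = (15 - 7178 + 515236840) - 34355 = 515229677 - 34355 = 515195322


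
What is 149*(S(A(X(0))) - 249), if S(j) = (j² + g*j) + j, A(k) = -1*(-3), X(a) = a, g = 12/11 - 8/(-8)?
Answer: -378162/11 ≈ -34378.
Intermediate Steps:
g = 23/11 (g = 12*(1/11) - 8*(-⅛) = 12/11 + 1 = 23/11 ≈ 2.0909)
A(k) = 3
S(j) = j² + 34*j/11 (S(j) = (j² + 23*j/11) + j = j² + 34*j/11)
149*(S(A(X(0))) - 249) = 149*((1/11)*3*(34 + 11*3) - 249) = 149*((1/11)*3*(34 + 33) - 249) = 149*((1/11)*3*67 - 249) = 149*(201/11 - 249) = 149*(-2538/11) = -378162/11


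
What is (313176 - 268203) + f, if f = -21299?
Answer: 23674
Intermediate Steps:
(313176 - 268203) + f = (313176 - 268203) - 21299 = 44973 - 21299 = 23674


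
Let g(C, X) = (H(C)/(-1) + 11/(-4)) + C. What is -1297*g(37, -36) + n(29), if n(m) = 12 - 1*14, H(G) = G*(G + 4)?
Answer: 7692499/4 ≈ 1.9231e+6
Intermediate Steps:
H(G) = G*(4 + G)
g(C, X) = -11/4 + C - C*(4 + C) (g(C, X) = ((C*(4 + C))/(-1) + 11/(-4)) + C = ((C*(4 + C))*(-1) + 11*(-¼)) + C = (-C*(4 + C) - 11/4) + C = (-11/4 - C*(4 + C)) + C = -11/4 + C - C*(4 + C))
n(m) = -2 (n(m) = 12 - 14 = -2)
-1297*g(37, -36) + n(29) = -1297*(-11/4 + 37 - 1*37*(4 + 37)) - 2 = -1297*(-11/4 + 37 - 1*37*41) - 2 = -1297*(-11/4 + 37 - 1517) - 2 = -1297*(-5931/4) - 2 = 7692507/4 - 2 = 7692499/4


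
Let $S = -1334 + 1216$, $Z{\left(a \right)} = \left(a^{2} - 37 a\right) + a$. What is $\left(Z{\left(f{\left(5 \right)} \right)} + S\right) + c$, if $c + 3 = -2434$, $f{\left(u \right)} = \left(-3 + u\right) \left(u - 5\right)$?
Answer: $-2555$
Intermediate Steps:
$f{\left(u \right)} = \left(-5 + u\right) \left(-3 + u\right)$ ($f{\left(u \right)} = \left(-3 + u\right) \left(-5 + u\right) = \left(-5 + u\right) \left(-3 + u\right)$)
$Z{\left(a \right)} = a^{2} - 36 a$
$c = -2437$ ($c = -3 - 2434 = -2437$)
$S = -118$
$\left(Z{\left(f{\left(5 \right)} \right)} + S\right) + c = \left(\left(15 + 5^{2} - 40\right) \left(-36 + \left(15 + 5^{2} - 40\right)\right) - 118\right) - 2437 = \left(\left(15 + 25 - 40\right) \left(-36 + \left(15 + 25 - 40\right)\right) - 118\right) - 2437 = \left(0 \left(-36 + 0\right) - 118\right) - 2437 = \left(0 \left(-36\right) - 118\right) - 2437 = \left(0 - 118\right) - 2437 = -118 - 2437 = -2555$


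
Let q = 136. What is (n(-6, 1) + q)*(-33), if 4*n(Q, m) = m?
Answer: -17985/4 ≈ -4496.3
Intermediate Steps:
n(Q, m) = m/4
(n(-6, 1) + q)*(-33) = ((¼)*1 + 136)*(-33) = (¼ + 136)*(-33) = (545/4)*(-33) = -17985/4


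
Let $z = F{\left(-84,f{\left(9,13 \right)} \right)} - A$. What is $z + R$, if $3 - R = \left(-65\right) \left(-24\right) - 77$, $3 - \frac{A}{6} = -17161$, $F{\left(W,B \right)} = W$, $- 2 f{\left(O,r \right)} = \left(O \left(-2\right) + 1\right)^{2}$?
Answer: $-104548$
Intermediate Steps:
$f{\left(O,r \right)} = - \frac{\left(1 - 2 O\right)^{2}}{2}$ ($f{\left(O,r \right)} = - \frac{\left(O \left(-2\right) + 1\right)^{2}}{2} = - \frac{\left(- 2 O + 1\right)^{2}}{2} = - \frac{\left(1 - 2 O\right)^{2}}{2}$)
$A = 102984$ ($A = 18 - -102966 = 18 + 102966 = 102984$)
$R = -1480$ ($R = 3 - \left(\left(-65\right) \left(-24\right) - 77\right) = 3 - \left(1560 - 77\right) = 3 - 1483 = -1480$)
$z = -103068$ ($z = -84 - 102984 = -103068$)
$z + R = -103068 - 1480 = -104548$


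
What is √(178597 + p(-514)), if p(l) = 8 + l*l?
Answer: √442801 ≈ 665.43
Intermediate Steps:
p(l) = 8 + l²
√(178597 + p(-514)) = √(178597 + (8 + (-514)²)) = √(178597 + (8 + 264196)) = √(178597 + 264204) = √442801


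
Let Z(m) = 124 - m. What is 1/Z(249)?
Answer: -1/125 ≈ -0.0080000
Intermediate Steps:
1/Z(249) = 1/(124 - 1*249) = 1/(124 - 249) = 1/(-125) = -1/125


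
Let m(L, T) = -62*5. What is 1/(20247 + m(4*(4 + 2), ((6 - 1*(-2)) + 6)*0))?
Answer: 1/19937 ≈ 5.0158e-5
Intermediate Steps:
m(L, T) = -310
1/(20247 + m(4*(4 + 2), ((6 - 1*(-2)) + 6)*0)) = 1/(20247 - 310) = 1/19937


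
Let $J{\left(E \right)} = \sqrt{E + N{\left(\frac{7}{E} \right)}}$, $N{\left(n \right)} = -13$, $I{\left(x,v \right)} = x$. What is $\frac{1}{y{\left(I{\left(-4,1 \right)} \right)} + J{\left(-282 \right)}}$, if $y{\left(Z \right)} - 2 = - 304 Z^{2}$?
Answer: $- \frac{4862}{23639339} - \frac{i \sqrt{295}}{23639339} \approx -0.00020567 - 7.2657 \cdot 10^{-7} i$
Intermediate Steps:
$J{\left(E \right)} = \sqrt{-13 + E}$ ($J{\left(E \right)} = \sqrt{E - 13} = \sqrt{-13 + E}$)
$y{\left(Z \right)} = 2 - 304 Z^{2}$
$\frac{1}{y{\left(I{\left(-4,1 \right)} \right)} + J{\left(-282 \right)}} = \frac{1}{\left(2 - 304 \left(-4\right)^{2}\right) + \sqrt{-13 - 282}} = \frac{1}{\left(2 - 4864\right) + \sqrt{-295}} = \frac{1}{\left(2 - 4864\right) + i \sqrt{295}} = \frac{1}{-4862 + i \sqrt{295}}$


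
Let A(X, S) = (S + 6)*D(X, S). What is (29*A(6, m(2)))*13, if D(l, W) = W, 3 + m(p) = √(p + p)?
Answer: -1885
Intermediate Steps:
m(p) = -3 + √2*√p (m(p) = -3 + √(p + p) = -3 + √(2*p) = -3 + √2*√p)
A(X, S) = S*(6 + S) (A(X, S) = (S + 6)*S = (6 + S)*S = S*(6 + S))
(29*A(6, m(2)))*13 = (29*((-3 + √2*√2)*(6 + (-3 + √2*√2))))*13 = (29*((-3 + 2)*(6 + (-3 + 2))))*13 = (29*(-(6 - 1)))*13 = (29*(-1*5))*13 = (29*(-5))*13 = -145*13 = -1885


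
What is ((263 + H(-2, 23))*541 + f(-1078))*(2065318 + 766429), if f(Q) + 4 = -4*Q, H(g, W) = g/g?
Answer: 416640599604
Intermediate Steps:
H(g, W) = 1
f(Q) = -4 - 4*Q
((263 + H(-2, 23))*541 + f(-1078))*(2065318 + 766429) = ((263 + 1)*541 + (-4 - 4*(-1078)))*(2065318 + 766429) = (264*541 + (-4 + 4312))*2831747 = (142824 + 4308)*2831747 = 147132*2831747 = 416640599604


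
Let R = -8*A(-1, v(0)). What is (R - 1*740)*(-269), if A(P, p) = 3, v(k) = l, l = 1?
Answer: 205516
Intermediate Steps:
v(k) = 1
R = -24 (R = -8*3 = -24)
(R - 1*740)*(-269) = (-24 - 1*740)*(-269) = (-24 - 740)*(-269) = -764*(-269) = 205516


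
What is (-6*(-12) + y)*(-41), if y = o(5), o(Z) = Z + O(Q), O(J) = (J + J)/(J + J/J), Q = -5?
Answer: -6519/2 ≈ -3259.5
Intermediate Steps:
O(J) = 2*J/(1 + J) (O(J) = (2*J)/(J + 1) = (2*J)/(1 + J) = 2*J/(1 + J))
o(Z) = 5/2 + Z (o(Z) = Z + 2*(-5)/(1 - 5) = Z + 2*(-5)/(-4) = Z + 2*(-5)*(-1/4) = Z + 5/2 = 5/2 + Z)
y = 15/2 (y = 5/2 + 5 = 15/2 ≈ 7.5000)
(-6*(-12) + y)*(-41) = (-6*(-12) + 15/2)*(-41) = (72 + 15/2)*(-41) = (159/2)*(-41) = -6519/2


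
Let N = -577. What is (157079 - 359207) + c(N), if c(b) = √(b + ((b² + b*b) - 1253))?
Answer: -202128 + 2*√166007 ≈ -2.0131e+5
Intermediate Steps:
c(b) = √(-1253 + b + 2*b²) (c(b) = √(b + ((b² + b²) - 1253)) = √(b + (2*b² - 1253)) = √(b + (-1253 + 2*b²)) = √(-1253 + b + 2*b²))
(157079 - 359207) + c(N) = (157079 - 359207) + √(-1253 - 577 + 2*(-577)²) = -202128 + √(-1253 - 577 + 2*332929) = -202128 + √(-1253 - 577 + 665858) = -202128 + √664028 = -202128 + 2*√166007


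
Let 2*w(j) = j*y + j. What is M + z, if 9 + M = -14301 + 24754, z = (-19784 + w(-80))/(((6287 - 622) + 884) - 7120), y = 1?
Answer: 5983388/571 ≈ 10479.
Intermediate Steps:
w(j) = j (w(j) = (j*1 + j)/2 = (j + j)/2 = (2*j)/2 = j)
z = 19864/571 (z = (-19784 - 80)/(((6287 - 622) + 884) - 7120) = -19864/((5665 + 884) - 7120) = -19864/(6549 - 7120) = -19864/(-571) = -19864*(-1/571) = 19864/571 ≈ 34.788)
M = 10444 (M = -9 + (-14301 + 24754) = -9 + 10453 = 10444)
M + z = 10444 + 19864/571 = 5983388/571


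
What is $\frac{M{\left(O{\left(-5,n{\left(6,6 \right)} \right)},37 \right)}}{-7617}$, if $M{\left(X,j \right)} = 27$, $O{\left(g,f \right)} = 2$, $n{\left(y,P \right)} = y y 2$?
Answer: $- \frac{9}{2539} \approx -0.0035447$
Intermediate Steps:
$n{\left(y,P \right)} = 2 y^{2}$ ($n{\left(y,P \right)} = y^{2} \cdot 2 = 2 y^{2}$)
$\frac{M{\left(O{\left(-5,n{\left(6,6 \right)} \right)},37 \right)}}{-7617} = \frac{27}{-7617} = 27 \left(- \frac{1}{7617}\right) = - \frac{9}{2539}$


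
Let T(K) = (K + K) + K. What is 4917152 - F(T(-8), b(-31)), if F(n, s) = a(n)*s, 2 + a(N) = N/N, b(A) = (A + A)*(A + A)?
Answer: 4920996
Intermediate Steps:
b(A) = 4*A² (b(A) = (2*A)*(2*A) = 4*A²)
a(N) = -1 (a(N) = -2 + N/N = -2 + 1 = -1)
T(K) = 3*K (T(K) = 2*K + K = 3*K)
F(n, s) = -s
4917152 - F(T(-8), b(-31)) = 4917152 - (-1)*4*(-31)² = 4917152 - (-1)*4*961 = 4917152 - (-1)*3844 = 4917152 - 1*(-3844) = 4917152 + 3844 = 4920996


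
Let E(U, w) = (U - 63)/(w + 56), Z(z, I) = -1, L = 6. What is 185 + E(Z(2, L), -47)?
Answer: 1601/9 ≈ 177.89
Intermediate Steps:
E(U, w) = (-63 + U)/(56 + w)
185 + E(Z(2, L), -47) = 185 + (-63 - 1)/(56 - 47) = 185 - 64/9 = 1601/9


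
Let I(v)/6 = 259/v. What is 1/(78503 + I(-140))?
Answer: 10/784919 ≈ 1.2740e-5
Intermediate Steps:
I(v) = 1554/v (I(v) = 6*(259/v) = 1554/v)
1/(78503 + I(-140)) = 1/(78503 + 1554/(-140)) = 1/(78503 + 1554*(-1/140)) = 1/(78503 - 111/10) = 1/(784919/10) = 10/784919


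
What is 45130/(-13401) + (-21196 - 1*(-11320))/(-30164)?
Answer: -307238261/101056941 ≈ -3.0402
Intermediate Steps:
45130/(-13401) + (-21196 - 1*(-11320))/(-30164) = 45130*(-1/13401) + (-21196 + 11320)*(-1/30164) = -45130/13401 - 9876*(-1/30164) = -45130/13401 + 2469/7541 = -307238261/101056941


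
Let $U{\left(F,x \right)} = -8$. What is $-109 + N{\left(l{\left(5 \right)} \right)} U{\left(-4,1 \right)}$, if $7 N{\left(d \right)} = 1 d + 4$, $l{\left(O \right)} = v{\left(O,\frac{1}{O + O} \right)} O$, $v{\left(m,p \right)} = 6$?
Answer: $- \frac{1035}{7} \approx -147.86$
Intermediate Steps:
$l{\left(O \right)} = 6 O$
$N{\left(d \right)} = \frac{4}{7} + \frac{d}{7}$ ($N{\left(d \right)} = \frac{1 d + 4}{7} = \frac{d + 4}{7} = \frac{4 + d}{7} = \frac{4}{7} + \frac{d}{7}$)
$-109 + N{\left(l{\left(5 \right)} \right)} U{\left(-4,1 \right)} = -109 + \left(\frac{4}{7} + \frac{6 \cdot 5}{7}\right) \left(-8\right) = -109 + \left(\frac{4}{7} + \frac{1}{7} \cdot 30\right) \left(-8\right) = -109 + \left(\frac{4}{7} + \frac{30}{7}\right) \left(-8\right) = -109 + \frac{34}{7} \left(-8\right) = -109 - \frac{272}{7} = - \frac{1035}{7}$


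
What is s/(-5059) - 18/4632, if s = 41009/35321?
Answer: -567725765/137947860908 ≈ -0.0041155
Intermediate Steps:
s = 41009/35321 (s = 41009*(1/35321) = 41009/35321 ≈ 1.1610)
s/(-5059) - 18/4632 = (41009/35321)/(-5059) - 18/4632 = (41009/35321)*(-1/5059) - 18*1/4632 = -41009/178688939 - 3/772 = -567725765/137947860908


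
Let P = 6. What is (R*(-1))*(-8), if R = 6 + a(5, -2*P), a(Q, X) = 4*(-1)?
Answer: 16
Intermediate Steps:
a(Q, X) = -4
R = 2 (R = 6 - 4 = 2)
(R*(-1))*(-8) = (2*(-1))*(-8) = -2*(-8) = 16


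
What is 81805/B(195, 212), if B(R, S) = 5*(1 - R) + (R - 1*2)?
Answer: -81805/777 ≈ -105.28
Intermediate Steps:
B(R, S) = 3 - 4*R (B(R, S) = (5 - 5*R) + (R - 2) = (5 - 5*R) + (-2 + R) = 3 - 4*R)
81805/B(195, 212) = 81805/(3 - 4*195) = 81805/(3 - 780) = 81805/(-777) = 81805*(-1/777) = -81805/777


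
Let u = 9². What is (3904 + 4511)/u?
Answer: 935/9 ≈ 103.89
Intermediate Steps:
u = 81
(3904 + 4511)/u = (3904 + 4511)/81 = 8415*(1/81) = 935/9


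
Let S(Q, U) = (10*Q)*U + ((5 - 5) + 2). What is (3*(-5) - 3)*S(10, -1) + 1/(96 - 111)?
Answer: 26459/15 ≈ 1763.9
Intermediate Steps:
S(Q, U) = 2 + 10*Q*U (S(Q, U) = 10*Q*U + (0 + 2) = 10*Q*U + 2 = 2 + 10*Q*U)
(3*(-5) - 3)*S(10, -1) + 1/(96 - 111) = (3*(-5) - 3)*(2 + 10*10*(-1)) + 1/(96 - 111) = (-15 - 3)*(2 - 100) + 1/(-15) = -18*(-98) - 1/15 = 1764 - 1/15 = 26459/15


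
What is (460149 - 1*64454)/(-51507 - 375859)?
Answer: -395695/427366 ≈ -0.92589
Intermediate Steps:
(460149 - 1*64454)/(-51507 - 375859) = (460149 - 64454)/(-427366) = 395695*(-1/427366) = -395695/427366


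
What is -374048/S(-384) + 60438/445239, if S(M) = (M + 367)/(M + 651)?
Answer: 14822127757490/2523021 ≈ 5.8748e+6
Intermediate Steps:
S(M) = (367 + M)/(651 + M)
-374048/S(-384) + 60438/445239 = -374048*(651 - 384)/(367 - 384) + 60438/445239 = -374048/(-17/267) + 60438*(1/445239) = -374048/((1/267)*(-17)) + 20146/148413 = -374048/(-17/267) + 20146/148413 = -374048*(-267/17) + 20146/148413 = 99870816/17 + 20146/148413 = 14822127757490/2523021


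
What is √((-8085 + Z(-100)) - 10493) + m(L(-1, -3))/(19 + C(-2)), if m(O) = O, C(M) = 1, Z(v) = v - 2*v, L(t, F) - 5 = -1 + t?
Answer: 3/20 + I*√18478 ≈ 0.15 + 135.93*I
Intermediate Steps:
L(t, F) = 4 + t (L(t, F) = 5 + (-1 + t) = 4 + t)
Z(v) = -v
√((-8085 + Z(-100)) - 10493) + m(L(-1, -3))/(19 + C(-2)) = √((-8085 - 1*(-100)) - 10493) + (4 - 1)/(19 + 1) = √((-8085 + 100) - 10493) + 3/20 = √(-7985 - 10493) + (1/20)*3 = √(-18478) + 3/20 = I*√18478 + 3/20 = 3/20 + I*√18478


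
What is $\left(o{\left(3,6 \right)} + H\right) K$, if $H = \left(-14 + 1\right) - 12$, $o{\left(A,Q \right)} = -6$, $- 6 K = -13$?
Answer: $- \frac{403}{6} \approx -67.167$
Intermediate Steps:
$K = \frac{13}{6}$ ($K = \left(- \frac{1}{6}\right) \left(-13\right) = \frac{13}{6} \approx 2.1667$)
$H = -25$ ($H = -13 - 12 = -25$)
$\left(o{\left(3,6 \right)} + H\right) K = \left(-6 - 25\right) \frac{13}{6} = \left(-31\right) \frac{13}{6} = - \frac{403}{6}$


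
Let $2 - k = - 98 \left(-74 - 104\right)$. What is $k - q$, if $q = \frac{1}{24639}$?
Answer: $- \frac{429753439}{24639} \approx -17442.0$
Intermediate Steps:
$k = -17442$ ($k = 2 - - 98 \left(-74 - 104\right) = 2 - \left(-98\right) \left(-178\right) = 2 - 17444 = -17442$)
$q = \frac{1}{24639} \approx 4.0586 \cdot 10^{-5}$
$k - q = -17442 - \frac{1}{24639} = - \frac{429753439}{24639}$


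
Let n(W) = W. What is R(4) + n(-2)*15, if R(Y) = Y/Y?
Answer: -29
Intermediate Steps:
R(Y) = 1
R(4) + n(-2)*15 = 1 - 2*15 = 1 - 30 = -29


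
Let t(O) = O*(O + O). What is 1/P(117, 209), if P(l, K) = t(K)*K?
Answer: 1/18258658 ≈ 5.4769e-8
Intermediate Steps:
t(O) = 2*O**2 (t(O) = O*(2*O) = 2*O**2)
P(l, K) = 2*K**3 (P(l, K) = (2*K**2)*K = 2*K**3)
1/P(117, 209) = 1/(2*209**3) = 1/(2*9129329) = 1/18258658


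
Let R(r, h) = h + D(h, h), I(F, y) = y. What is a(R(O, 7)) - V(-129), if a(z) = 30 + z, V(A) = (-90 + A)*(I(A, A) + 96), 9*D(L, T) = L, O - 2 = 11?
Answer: -64703/9 ≈ -7189.2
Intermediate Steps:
O = 13 (O = 2 + 11 = 13)
D(L, T) = L/9
R(r, h) = 10*h/9 (R(r, h) = h + h/9 = 10*h/9)
V(A) = (-90 + A)*(96 + A) (V(A) = (-90 + A)*(A + 96) = (-90 + A)*(96 + A))
a(R(O, 7)) - V(-129) = (30 + (10/9)*7) - (-8640 + (-129)² + 6*(-129)) = (30 + 70/9) - (-8640 + 16641 - 774) = 340/9 - 1*7227 = 340/9 - 7227 = -64703/9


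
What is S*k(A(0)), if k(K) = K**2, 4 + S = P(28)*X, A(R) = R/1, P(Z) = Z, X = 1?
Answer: 0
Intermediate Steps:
A(R) = R (A(R) = R*1 = R)
S = 24 (S = -4 + 28*1 = -4 + 28 = 24)
S*k(A(0)) = 24*0**2 = 24*0 = 0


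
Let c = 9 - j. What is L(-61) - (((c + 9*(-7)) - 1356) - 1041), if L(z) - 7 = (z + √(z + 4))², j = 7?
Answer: 6129 - 122*I*√57 ≈ 6129.0 - 921.08*I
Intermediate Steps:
c = 2 (c = 9 - 1*7 = 9 - 7 = 2)
L(z) = 7 + (z + √(4 + z))² (L(z) = 7 + (z + √(z + 4))² = 7 + (z + √(4 + z))²)
L(-61) - (((c + 9*(-7)) - 1356) - 1041) = (7 + (-61 + √(4 - 61))²) - (((2 + 9*(-7)) - 1356) - 1041) = (7 + (-61 + √(-57))²) - (((2 - 63) - 1356) - 1041) = (7 + (-61 + I*√57)²) - ((-61 - 1356) - 1041) = (7 + (-61 + I*√57)²) - (-1417 - 1041) = (7 + (-61 + I*√57)²) - 1*(-2458) = (7 + (-61 + I*√57)²) + 2458 = 2465 + (-61 + I*√57)²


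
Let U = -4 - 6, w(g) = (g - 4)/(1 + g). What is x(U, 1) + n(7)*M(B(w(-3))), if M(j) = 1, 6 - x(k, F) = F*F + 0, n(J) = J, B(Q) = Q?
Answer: 12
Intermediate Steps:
w(g) = (-4 + g)/(1 + g)
U = -10
x(k, F) = 6 - F² (x(k, F) = 6 - (F*F + 0) = 6 - (F² + 0) = 6 - F²)
x(U, 1) + n(7)*M(B(w(-3))) = (6 - 1*1²) + 7*1 = (6 - 1*1) + 7 = (6 - 1) + 7 = 5 + 7 = 12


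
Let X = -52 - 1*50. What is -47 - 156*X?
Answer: 15865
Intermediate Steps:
X = -102 (X = -52 - 50 = -102)
-47 - 156*X = -47 - 156*(-102) = -47 + 15912 = 15865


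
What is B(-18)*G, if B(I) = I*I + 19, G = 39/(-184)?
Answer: -13377/184 ≈ -72.701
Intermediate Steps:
G = -39/184 (G = 39*(-1/184) = -39/184 ≈ -0.21196)
B(I) = 19 + I² (B(I) = I² + 19 = 19 + I²)
B(-18)*G = (19 + (-18)²)*(-39/184) = (19 + 324)*(-39/184) = 343*(-39/184) = -13377/184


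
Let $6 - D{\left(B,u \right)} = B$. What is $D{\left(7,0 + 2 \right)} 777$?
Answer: $-777$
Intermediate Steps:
$D{\left(B,u \right)} = 6 - B$
$D{\left(7,0 + 2 \right)} 777 = \left(6 - 7\right) 777 = \left(-1\right) 777 = -777$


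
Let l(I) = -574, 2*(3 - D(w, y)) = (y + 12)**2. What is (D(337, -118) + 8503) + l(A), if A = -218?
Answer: 2314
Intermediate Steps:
D(w, y) = 3 - (12 + y)**2/2 (D(w, y) = 3 - (y + 12)**2/2 = 3 - (12 + y)**2/2)
(D(337, -118) + 8503) + l(A) = ((3 - (12 - 118)**2/2) + 8503) - 574 = ((3 - 1/2*(-106)**2) + 8503) - 574 = ((3 - 1/2*11236) + 8503) - 574 = ((3 - 5618) + 8503) - 574 = (-5615 + 8503) - 574 = 2888 - 574 = 2314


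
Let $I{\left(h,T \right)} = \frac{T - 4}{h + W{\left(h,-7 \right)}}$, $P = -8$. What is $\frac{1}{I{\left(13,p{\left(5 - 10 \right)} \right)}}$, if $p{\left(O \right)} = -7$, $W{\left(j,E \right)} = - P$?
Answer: $- \frac{21}{11} \approx -1.9091$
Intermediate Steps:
$W{\left(j,E \right)} = 8$ ($W{\left(j,E \right)} = \left(-1\right) \left(-8\right) = 8$)
$I{\left(h,T \right)} = \frac{-4 + T}{8 + h}$ ($I{\left(h,T \right)} = \frac{T - 4}{h + 8} = \frac{-4 + T}{8 + h}$)
$\frac{1}{I{\left(13,p{\left(5 - 10 \right)} \right)}} = \frac{1}{\frac{1}{8 + 13} \left(-4 - 7\right)} = \frac{1}{\frac{1}{21} \left(-11\right)} = \frac{1}{- \frac{11}{21}} = - \frac{21}{11}$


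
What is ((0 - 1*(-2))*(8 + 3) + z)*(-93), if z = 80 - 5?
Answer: -9021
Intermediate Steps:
z = 75
((0 - 1*(-2))*(8 + 3) + z)*(-93) = ((0 - 1*(-2))*(8 + 3) + 75)*(-93) = ((0 + 2)*11 + 75)*(-93) = (2*11 + 75)*(-93) = (22 + 75)*(-93) = 97*(-93) = -9021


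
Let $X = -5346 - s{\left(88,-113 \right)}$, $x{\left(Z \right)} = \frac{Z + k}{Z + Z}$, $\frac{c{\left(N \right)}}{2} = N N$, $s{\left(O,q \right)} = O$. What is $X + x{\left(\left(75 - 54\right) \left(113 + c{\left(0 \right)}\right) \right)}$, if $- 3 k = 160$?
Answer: $- \frac{77362333}{14238} \approx -5433.5$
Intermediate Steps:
$k = - \frac{160}{3}$ ($k = \left(- \frac{1}{3}\right) 160 = - \frac{160}{3} \approx -53.333$)
$c{\left(N \right)} = 2 N^{2}$ ($c{\left(N \right)} = 2 N N = 2 N^{2}$)
$x{\left(Z \right)} = \frac{- \frac{160}{3} + Z}{2 Z}$ ($x{\left(Z \right)} = \frac{Z - \frac{160}{3}}{Z + Z} = \frac{- \frac{160}{3} + Z}{2 Z}$)
$X = -5434$ ($X = -5346 - 88 = -5434$)
$X + x{\left(\left(75 - 54\right) \left(113 + c{\left(0 \right)}\right) \right)} = -5434 + \frac{-160 + 3 \left(75 - 54\right) \left(113 + 2 \cdot 0^{2}\right)}{6 \left(75 - 54\right) \left(113 + 2 \cdot 0^{2}\right)} = -5434 + \frac{-160 + 3 \cdot 21 \left(113 + 2 \cdot 0\right)}{6 \cdot 21 \left(113 + 2 \cdot 0\right)} = -5434 + \frac{-160 + 3 \cdot 21 \left(113 + 0\right)}{6 \cdot 21 \left(113 + 0\right)} = -5434 + \frac{-160 + 3 \cdot 21 \cdot 113}{6 \cdot 21 \cdot 113} = -5434 + \frac{-160 + 3 \cdot 2373}{6 \cdot 2373} = -5434 + \frac{1}{6} \cdot \frac{1}{2373} \left(-160 + 7119\right) = -5434 + \frac{1}{6} \cdot \frac{1}{2373} \cdot 6959 = -5434 + \frac{6959}{14238} = - \frac{77362333}{14238}$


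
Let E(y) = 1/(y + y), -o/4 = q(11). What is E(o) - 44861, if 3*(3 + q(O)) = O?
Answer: -717779/16 ≈ -44861.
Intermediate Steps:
q(O) = -3 + O/3
o = -8/3 (o = -4*(-3 + (⅓)*11) = -4*(-3 + 11/3) = -4*⅔ = -8/3 ≈ -2.6667)
E(y) = 1/(2*y)
E(o) - 44861 = 1/(2*(-8/3)) - 44861 = (½)*(-3/8) - 44861 = -3/16 - 44861 = -717779/16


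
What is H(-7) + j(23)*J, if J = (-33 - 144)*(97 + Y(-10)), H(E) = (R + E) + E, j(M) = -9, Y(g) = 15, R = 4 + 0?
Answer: 178406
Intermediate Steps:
R = 4
H(E) = 4 + 2*E (H(E) = (4 + E) + E = 4 + 2*E)
J = -19824 (J = (-33 - 144)*(97 + 15) = -177*112 = -19824)
H(-7) + j(23)*J = (4 + 2*(-7)) - 9*(-19824) = (4 - 14) + 178416 = -10 + 178416 = 178406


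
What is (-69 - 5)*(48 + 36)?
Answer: -6216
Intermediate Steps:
(-69 - 5)*(48 + 36) = -74*84 = -6216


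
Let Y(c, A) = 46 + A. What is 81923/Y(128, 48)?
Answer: 81923/94 ≈ 871.52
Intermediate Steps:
81923/Y(128, 48) = 81923/(46 + 48) = 81923/94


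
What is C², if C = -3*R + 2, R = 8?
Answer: 484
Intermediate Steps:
C = -22 (C = -3*8 + 2 = -24 + 2 = -22)
C² = (-22)² = 484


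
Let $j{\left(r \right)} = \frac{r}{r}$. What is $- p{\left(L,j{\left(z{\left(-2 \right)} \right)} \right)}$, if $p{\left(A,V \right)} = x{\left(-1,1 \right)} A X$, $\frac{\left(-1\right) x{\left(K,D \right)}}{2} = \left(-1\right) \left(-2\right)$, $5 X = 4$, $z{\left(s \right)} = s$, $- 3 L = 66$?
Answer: $- \frac{352}{5} \approx -70.4$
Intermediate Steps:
$L = -22$ ($L = \left(- \frac{1}{3}\right) 66 = -22$)
$X = \frac{4}{5}$ ($X = \frac{1}{5} \cdot 4 = \frac{4}{5} \approx 0.8$)
$j{\left(r \right)} = 1$
$x{\left(K,D \right)} = -4$ ($x{\left(K,D \right)} = - 2 \left(\left(-1\right) \left(-2\right)\right) = \left(-2\right) 2 = -4$)
$p{\left(A,V \right)} = - \frac{16 A}{5}$ ($p{\left(A,V \right)} = - 4 A \frac{4}{5} = - \frac{16 A}{5}$)
$- p{\left(L,j{\left(z{\left(-2 \right)} \right)} \right)} = - \frac{\left(-16\right) \left(-22\right)}{5} = \left(-1\right) \frac{352}{5} = - \frac{352}{5}$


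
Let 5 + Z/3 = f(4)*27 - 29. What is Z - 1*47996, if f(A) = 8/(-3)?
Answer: -48314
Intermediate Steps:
f(A) = -8/3 (f(A) = 8*(-⅓) = -8/3)
Z = -318 (Z = -15 + 3*(-8/3*27 - 29) = -15 + 3*(-72 - 29) = -15 + 3*(-101) = -15 - 303 = -318)
Z - 1*47996 = -318 - 1*47996 = -318 - 47996 = -48314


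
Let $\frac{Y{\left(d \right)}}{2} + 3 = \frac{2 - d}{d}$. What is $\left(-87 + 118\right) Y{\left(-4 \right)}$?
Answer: $-279$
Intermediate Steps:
$Y{\left(d \right)} = -6 + \frac{2 \left(2 - d\right)}{d}$ ($Y{\left(d \right)} = -6 + 2 \frac{2 - d}{d} = -6 + \frac{2 \left(2 - d\right)}{d}$)
$\left(-87 + 118\right) Y{\left(-4 \right)} = \left(-87 + 118\right) \left(-8 + \frac{4}{-4}\right) = 31 \left(-8 + 4 \left(- \frac{1}{4}\right)\right) = 31 \left(-8 - 1\right) = 31 \left(-9\right) = -279$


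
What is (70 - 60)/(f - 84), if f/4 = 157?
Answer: 5/272 ≈ 0.018382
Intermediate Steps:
f = 628 (f = 4*157 = 628)
(70 - 60)/(f - 84) = (70 - 60)/(628 - 84) = 10/544 = (1/544)*10 = 5/272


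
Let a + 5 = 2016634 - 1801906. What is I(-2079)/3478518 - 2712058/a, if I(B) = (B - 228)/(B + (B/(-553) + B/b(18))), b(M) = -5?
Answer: -2061250348733438827/163196315357565402 ≈ -12.630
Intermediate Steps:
a = 214723 (a = -5 + (2016634 - 1801906) = -5 + 214728 = 214723)
I(B) = 2765*(-228 + B)/(2207*B) (I(B) = (B - 228)/(B + (B/(-553) + B/(-5))) = (-228 + B)/(B + (B*(-1/553) + B*(-⅕))) = (-228 + B)/(B + (-B/553 - B/5)) = (-228 + B)/(B - 558*B/2765) = (-228 + B)/((2207*B/2765)) = (-228 + B)*(2765/(2207*B)) = 2765*(-228 + B)/(2207*B))
I(-2079)/3478518 - 2712058/a = ((2765/2207)*(-228 - 2079)/(-2079))/3478518 - 2712058/214723 = ((2765/2207)*(-1/2079)*(-2307))*(1/3478518) - 2712058*1/214723 = (303755/218493)*(1/3478518) - 2712058/214723 = 303755/760031833374 - 2712058/214723 = -2061250348733438827/163196315357565402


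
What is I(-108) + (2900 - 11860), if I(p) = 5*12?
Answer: -8900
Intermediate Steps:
I(p) = 60
I(-108) + (2900 - 11860) = 60 + (2900 - 11860) = 60 - 8960 = -8900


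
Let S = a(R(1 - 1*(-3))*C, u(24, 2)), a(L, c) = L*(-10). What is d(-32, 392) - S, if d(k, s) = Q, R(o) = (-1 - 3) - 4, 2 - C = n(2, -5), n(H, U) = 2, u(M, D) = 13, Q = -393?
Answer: -393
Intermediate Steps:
C = 0 (C = 2 - 1*2 = 2 - 2 = 0)
R(o) = -8 (R(o) = -4 - 4 = -8)
d(k, s) = -393
a(L, c) = -10*L
S = 0 (S = -(-80)*0 = -10*0 = 0)
d(-32, 392) - S = -393 - 1*0 = -393 + 0 = -393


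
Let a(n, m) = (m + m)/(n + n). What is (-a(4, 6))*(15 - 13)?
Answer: -3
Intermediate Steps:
a(n, m) = m/n (a(n, m) = (2*m)/((2*n)) = (2*m)*(1/(2*n)) = m/n)
(-a(4, 6))*(15 - 13) = (-6/4)*(15 - 13) = -6/4*2 = -1*3/2*2 = -3/2*2 = -3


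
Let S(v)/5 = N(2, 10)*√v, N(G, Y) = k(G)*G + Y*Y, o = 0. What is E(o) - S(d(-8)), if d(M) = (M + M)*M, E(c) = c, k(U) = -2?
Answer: -3840*√2 ≈ -5430.6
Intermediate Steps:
N(G, Y) = Y² - 2*G (N(G, Y) = -2*G + Y*Y = -2*G + Y² = Y² - 2*G)
d(M) = 2*M² (d(M) = (2*M)*M = 2*M²)
S(v) = 480*√v (S(v) = 5*((10² - 2*2)*√v) = 5*((100 - 4)*√v) = 5*(96*√v) = 480*√v)
E(o) - S(d(-8)) = 0 - 480*√(2*(-8)²) = 0 - 480*√(2*64) = 0 - 480*√128 = 0 - 480*8*√2 = 0 - 3840*√2 = -3840*√2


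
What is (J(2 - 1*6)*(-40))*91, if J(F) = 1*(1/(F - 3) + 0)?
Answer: 520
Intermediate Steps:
J(F) = 1/(-3 + F) (J(F) = 1*(1/(-3 + F) + 0) = 1/(-3 + F))
(J(2 - 1*6)*(-40))*91 = (-40/(-3 + (2 - 1*6)))*91 = (-40/(-3 + (2 - 6)))*91 = (-40/(-3 - 4))*91 = (-40/(-7))*91 = -1/7*(-40)*91 = (40/7)*91 = 520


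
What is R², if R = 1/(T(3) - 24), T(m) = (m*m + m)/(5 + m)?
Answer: 4/2025 ≈ 0.0019753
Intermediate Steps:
T(m) = (m + m²)/(5 + m) (T(m) = (m² + m)/(5 + m) = (m + m²)/(5 + m))
R = -2/45 (R = 1/(3*(1 + 3)/(5 + 3) - 24) = 1/(3*4/8 - 24) = 1/(3*(⅛)*4 - 24) = 1/(3/2 - 24) = 1/(-45/2) = -2/45 ≈ -0.044444)
R² = (-2/45)² = 4/2025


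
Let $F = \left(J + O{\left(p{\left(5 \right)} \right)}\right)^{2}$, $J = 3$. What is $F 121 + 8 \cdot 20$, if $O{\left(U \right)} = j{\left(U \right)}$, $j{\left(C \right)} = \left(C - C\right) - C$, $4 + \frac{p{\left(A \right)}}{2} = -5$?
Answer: $53521$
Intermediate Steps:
$p{\left(A \right)} = -18$ ($p{\left(A \right)} = -8 + 2 \left(-5\right) = -8 - 10 = -18$)
$j{\left(C \right)} = - C$ ($j{\left(C \right)} = 0 - C = - C$)
$O{\left(U \right)} = - U$
$F = 441$ ($F = \left(3 - -18\right)^{2} = \left(3 + 18\right)^{2} = 21^{2} = 441$)
$F 121 + 8 \cdot 20 = 441 \cdot 121 + 8 \cdot 20 = 53361 + 160 = 53521$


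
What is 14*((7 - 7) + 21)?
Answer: 294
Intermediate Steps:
14*((7 - 7) + 21) = 14*(0 + 21) = 14*21 = 294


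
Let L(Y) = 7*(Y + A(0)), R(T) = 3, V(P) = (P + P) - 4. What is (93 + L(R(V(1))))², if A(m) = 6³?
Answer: 2643876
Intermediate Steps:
A(m) = 216
V(P) = -4 + 2*P (V(P) = 2*P - 4 = -4 + 2*P)
L(Y) = 1512 + 7*Y (L(Y) = 7*(Y + 216) = 7*(216 + Y) = 1512 + 7*Y)
(93 + L(R(V(1))))² = (93 + (1512 + 7*3))² = (93 + (1512 + 21))² = (93 + 1533)² = 1626² = 2643876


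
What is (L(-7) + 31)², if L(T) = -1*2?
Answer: 841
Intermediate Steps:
L(T) = -2
(L(-7) + 31)² = (-2 + 31)² = 29² = 841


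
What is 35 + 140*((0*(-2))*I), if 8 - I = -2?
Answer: 35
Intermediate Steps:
I = 10 (I = 8 - 1*(-2) = 8 + 2 = 10)
35 + 140*((0*(-2))*I) = 35 + 140*((0*(-2))*10) = 35 + 140*(0*10) = 35 + 140*0 = 35 + 0 = 35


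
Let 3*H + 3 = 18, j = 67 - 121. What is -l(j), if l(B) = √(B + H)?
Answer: -7*I ≈ -7.0*I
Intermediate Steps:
j = -54
H = 5 (H = -1 + (⅓)*18 = -1 + 6 = 5)
l(B) = √(5 + B) (l(B) = √(B + 5) = √(5 + B))
-l(j) = -√(5 - 54) = -√(-49) = -7*I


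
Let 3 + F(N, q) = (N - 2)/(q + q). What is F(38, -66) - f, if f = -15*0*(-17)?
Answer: -36/11 ≈ -3.2727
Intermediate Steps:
f = 0 (f = 0*(-17) = 0)
F(N, q) = -3 + (-2 + N)/(2*q) (F(N, q) = -3 + (N - 2)/(q + q) = -3 + (-2 + N)/((2*q)) = -3 + (-2 + N)*(1/(2*q)) = -3 + (-2 + N)/(2*q))
F(38, -66) - f = (½)*(-2 + 38 - 6*(-66))/(-66) - 1*0 = (½)*(-1/66)*(-2 + 38 + 396) + 0 = (½)*(-1/66)*432 + 0 = -36/11 + 0 = -36/11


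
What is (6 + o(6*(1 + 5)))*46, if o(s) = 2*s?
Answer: 3588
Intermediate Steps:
(6 + o(6*(1 + 5)))*46 = (6 + 2*(6*(1 + 5)))*46 = (6 + 2*(6*6))*46 = (6 + 2*36)*46 = (6 + 72)*46 = 78*46 = 3588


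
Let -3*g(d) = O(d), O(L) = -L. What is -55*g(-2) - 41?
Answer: -13/3 ≈ -4.3333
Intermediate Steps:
g(d) = d/3 (g(d) = -(-1)*d/3 = d/3)
-55*g(-2) - 41 = -55*(-2)/3 - 41 = -55*(-⅔) - 41 = 110/3 - 41 = -13/3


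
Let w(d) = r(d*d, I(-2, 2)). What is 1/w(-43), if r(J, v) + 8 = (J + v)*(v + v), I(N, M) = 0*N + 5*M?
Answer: 1/37172 ≈ 2.6902e-5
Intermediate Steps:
I(N, M) = 5*M (I(N, M) = 0 + 5*M = 5*M)
r(J, v) = -8 + 2*v*(J + v) (r(J, v) = -8 + (J + v)*(v + v) = -8 + (J + v)*(2*v) = -8 + 2*v*(J + v))
w(d) = 192 + 20*d² (w(d) = -8 + 2*(5*2)² + 2*(d*d)*(5*2) = -8 + 2*10² + 2*d²*10 = -8 + 2*100 + 20*d² = -8 + 200 + 20*d² = 192 + 20*d²)
1/w(-43) = 1/(192 + 20*(-43)²) = 1/(192 + 20*1849) = 1/(192 + 36980) = 1/37172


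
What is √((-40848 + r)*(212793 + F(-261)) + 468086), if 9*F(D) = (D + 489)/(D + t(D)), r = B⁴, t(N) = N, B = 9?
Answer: I*√55220122712587/87 ≈ 85414.0*I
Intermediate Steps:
r = 6561 (r = 9⁴ = 6561)
F(D) = (489 + D)/(18*D) (F(D) = ((D + 489)/(D + D))/9 = ((489 + D)/((2*D)))/9 = ((489 + D)*(1/(2*D)))/9 = ((489 + D)/(2*D))/9 = (489 + D)/(18*D))
√((-40848 + r)*(212793 + F(-261)) + 468086) = √((-40848 + 6561)*(212793 + (1/18)*(489 - 261)/(-261)) + 468086) = √(-34287*(212793 + (1/18)*(-1/261)*228) + 468086) = √(-34287*(212793 - 38/783) + 468086) = √(-34287*166616881/783 + 468086) = √(-1904264332949/261 + 468086) = √(-1904142162503/261) = I*√55220122712587/87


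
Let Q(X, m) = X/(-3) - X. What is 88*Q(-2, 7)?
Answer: 704/3 ≈ 234.67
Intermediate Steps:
Q(X, m) = -4*X/3 (Q(X, m) = X*(-⅓) - X = -X/3 - X = -4*X/3)
88*Q(-2, 7) = 88*(-4/3*(-2)) = 88*(8/3) = 704/3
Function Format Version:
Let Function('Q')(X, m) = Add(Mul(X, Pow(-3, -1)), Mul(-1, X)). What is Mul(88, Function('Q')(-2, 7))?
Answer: Rational(704, 3) ≈ 234.67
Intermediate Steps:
Function('Q')(X, m) = Mul(Rational(-4, 3), X) (Function('Q')(X, m) = Add(Mul(X, Rational(-1, 3)), Mul(-1, X)) = Add(Mul(Rational(-1, 3), X), Mul(-1, X)) = Mul(Rational(-4, 3), X))
Mul(88, Function('Q')(-2, 7)) = Mul(88, Mul(Rational(-4, 3), -2)) = Mul(88, Rational(8, 3)) = Rational(704, 3)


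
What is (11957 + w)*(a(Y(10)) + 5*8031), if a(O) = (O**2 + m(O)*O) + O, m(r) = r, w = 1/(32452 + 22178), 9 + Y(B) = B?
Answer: 1457313542441/3035 ≈ 4.8017e+8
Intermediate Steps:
Y(B) = -9 + B
w = 1/54630 ≈ 1.8305e-5
a(O) = O + 2*O**2 (a(O) = (O**2 + O*O) + O = (O**2 + O**2) + O = 2*O**2 + O = O + 2*O**2)
(11957 + w)*(a(Y(10)) + 5*8031) = (11957 + 1/54630)*((-9 + 10)*(1 + 2*(-9 + 10)) + 5*8031) = 653210911*(1*(1 + 2*1) + 40155)/54630 = 653210911*(1*(1 + 2) + 40155)/54630 = 653210911*(1*3 + 40155)/54630 = 653210911*(3 + 40155)/54630 = (653210911/54630)*40158 = 1457313542441/3035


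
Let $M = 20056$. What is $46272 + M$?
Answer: $66328$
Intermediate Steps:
$46272 + M = 46272 + 20056 = 66328$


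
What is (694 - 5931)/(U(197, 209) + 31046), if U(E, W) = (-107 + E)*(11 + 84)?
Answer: -5237/39596 ≈ -0.13226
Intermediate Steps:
U(E, W) = -10165 + 95*E (U(E, W) = (-107 + E)*95 = -10165 + 95*E)
(694 - 5931)/(U(197, 209) + 31046) = (694 - 5931)/((-10165 + 95*197) + 31046) = -5237/((-10165 + 18715) + 31046) = -5237/(8550 + 31046) = -5237/39596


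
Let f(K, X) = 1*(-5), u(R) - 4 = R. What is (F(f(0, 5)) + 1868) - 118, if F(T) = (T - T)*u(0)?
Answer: 1750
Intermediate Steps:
u(R) = 4 + R
f(K, X) = -5
F(T) = 0 (F(T) = (T - T)*(4 + 0) = 0*4 = 0)
(F(f(0, 5)) + 1868) - 118 = (0 + 1868) - 118 = 1868 - 118 = 1750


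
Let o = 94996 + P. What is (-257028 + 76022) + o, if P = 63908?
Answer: -22102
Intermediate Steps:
o = 158904 (o = 94996 + 63908 = 158904)
(-257028 + 76022) + o = (-257028 + 76022) + 158904 = -181006 + 158904 = -22102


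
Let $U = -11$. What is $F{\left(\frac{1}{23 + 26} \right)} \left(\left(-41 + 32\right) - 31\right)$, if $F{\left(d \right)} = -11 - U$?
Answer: $0$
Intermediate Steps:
$F{\left(d \right)} = 0$ ($F{\left(d \right)} = -11 - -11 = -11 + 11 = 0$)
$F{\left(\frac{1}{23 + 26} \right)} \left(\left(-41 + 32\right) - 31\right) = 0 \left(\left(-41 + 32\right) - 31\right) = 0 \left(-9 - 31\right) = 0 \left(-40\right) = 0$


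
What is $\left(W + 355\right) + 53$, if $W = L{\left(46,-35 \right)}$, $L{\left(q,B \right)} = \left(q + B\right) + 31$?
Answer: $450$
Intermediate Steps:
$L{\left(q,B \right)} = 31 + B + q$ ($L{\left(q,B \right)} = \left(B + q\right) + 31 = 31 + B + q$)
$W = 42$ ($W = 31 - 35 + 46 = 42$)
$\left(W + 355\right) + 53 = \left(42 + 355\right) + 53 = 397 + 53 = 450$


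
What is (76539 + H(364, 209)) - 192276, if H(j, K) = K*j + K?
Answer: -39452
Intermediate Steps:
H(j, K) = K + K*j
(76539 + H(364, 209)) - 192276 = (76539 + 209*(1 + 364)) - 192276 = (76539 + 209*365) - 192276 = (76539 + 76285) - 192276 = 152824 - 192276 = -39452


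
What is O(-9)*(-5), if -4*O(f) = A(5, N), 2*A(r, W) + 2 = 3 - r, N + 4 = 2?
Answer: -5/2 ≈ -2.5000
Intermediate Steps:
N = -2 (N = -4 + 2 = -2)
A(r, W) = ½ - r/2 (A(r, W) = -1 + (3 - r)/2 = -1 + (3/2 - r/2) = ½ - r/2)
O(f) = ½ (O(f) = -(½ - ½*5)/4 = -(½ - 5/2)/4 = -¼*(-2) = ½)
O(-9)*(-5) = (½)*(-5) = -5/2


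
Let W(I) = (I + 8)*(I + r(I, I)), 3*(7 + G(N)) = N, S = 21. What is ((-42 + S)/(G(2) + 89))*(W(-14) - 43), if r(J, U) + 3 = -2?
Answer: -4473/248 ≈ -18.036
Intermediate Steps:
G(N) = -7 + N/3
r(J, U) = -5 (r(J, U) = -3 - 2 = -5)
W(I) = (-5 + I)*(8 + I) (W(I) = (I + 8)*(I - 5) = (8 + I)*(-5 + I) = (-5 + I)*(8 + I))
((-42 + S)/(G(2) + 89))*(W(-14) - 43) = ((-42 + 21)/((-7 + (1/3)*2) + 89))*((-40 + (-14)**2 + 3*(-14)) - 43) = (-21/((-7 + 2/3) + 89))*((-40 + 196 - 42) - 43) = (-21/(-19/3 + 89))*(114 - 43) = -21/248/3*71 = -21*3/248*71 = -63/248*71 = -4473/248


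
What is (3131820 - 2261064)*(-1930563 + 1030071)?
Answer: -784108811952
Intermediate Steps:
(3131820 - 2261064)*(-1930563 + 1030071) = 870756*(-900492) = -784108811952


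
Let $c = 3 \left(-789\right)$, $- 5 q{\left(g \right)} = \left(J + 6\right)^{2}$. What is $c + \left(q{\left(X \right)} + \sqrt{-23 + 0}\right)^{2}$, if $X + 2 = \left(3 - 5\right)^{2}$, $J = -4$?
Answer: $- \frac{59734}{25} - \frac{8 i \sqrt{23}}{5} \approx -2389.4 - 7.6733 i$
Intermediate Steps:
$X = 2$ ($X = -2 + \left(3 - 5\right)^{2} = -2 + \left(-2\right)^{2} = -2 + 4 = 2$)
$q{\left(g \right)} = - \frac{4}{5}$ ($q{\left(g \right)} = - \frac{\left(-4 + 6\right)^{2}}{5} = - \frac{2^{2}}{5} = \left(- \frac{1}{5}\right) 4 = - \frac{4}{5}$)
$c = -2367$
$c + \left(q{\left(X \right)} + \sqrt{-23 + 0}\right)^{2} = -2367 + \left(- \frac{4}{5} + \sqrt{-23 + 0}\right)^{2} = -2367 + \left(- \frac{4}{5} + \sqrt{-23}\right)^{2} = -2367 + \left(- \frac{4}{5} + i \sqrt{23}\right)^{2}$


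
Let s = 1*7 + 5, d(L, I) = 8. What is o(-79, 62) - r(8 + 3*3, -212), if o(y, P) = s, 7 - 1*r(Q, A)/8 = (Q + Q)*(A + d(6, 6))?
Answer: -55532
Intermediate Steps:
r(Q, A) = 56 - 16*Q*(8 + A) (r(Q, A) = 56 - 8*(Q + Q)*(A + 8) = 56 - 8*2*Q*(8 + A) = 56 - 16*Q*(8 + A))
s = 12 (s = 7 + 5 = 12)
o(y, P) = 12
o(-79, 62) - r(8 + 3*3, -212) = 12 - (56 - 128*(8 + 3*3) - 16*(-212)*(8 + 3*3)) = 12 - (56 - 128*(8 + 9) - 16*(-212)*(8 + 9)) = 12 - (56 - 128*17 - 16*(-212)*17) = 12 - (56 - 2176 + 57664) = 12 - 1*55544 = 12 - 55544 = -55532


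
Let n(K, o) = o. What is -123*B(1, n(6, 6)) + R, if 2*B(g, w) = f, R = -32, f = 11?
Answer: -1417/2 ≈ -708.50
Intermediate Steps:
B(g, w) = 11/2 (B(g, w) = (½)*11 = 11/2)
-123*B(1, n(6, 6)) + R = -123*11/2 - 32 = -1353/2 - 32 = -1417/2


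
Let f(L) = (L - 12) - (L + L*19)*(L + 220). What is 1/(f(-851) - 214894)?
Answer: -1/10955377 ≈ -9.1279e-8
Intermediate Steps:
f(L) = -12 + L - 20*L*(220 + L) (f(L) = (-12 + L) - (L + 19*L)*(220 + L) = (-12 + L) - 20*L*(220 + L) = -12 + L - 20*L*(220 + L))
1/(f(-851) - 214894) = 1/((-12 - 4399*(-851) - 20*(-851)²) - 214894) = 1/((-12 + 3743549 - 20*724201) - 214894) = 1/((-12 + 3743549 - 14484020) - 214894) = 1/(-10740483 - 214894) = 1/(-10955377) = -1/10955377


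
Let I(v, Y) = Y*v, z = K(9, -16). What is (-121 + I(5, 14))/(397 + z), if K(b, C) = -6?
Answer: -3/23 ≈ -0.13043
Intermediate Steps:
z = -6
(-121 + I(5, 14))/(397 + z) = (-121 + 14*5)/(397 - 6) = (-121 + 70)/391 = -51*1/391 = -3/23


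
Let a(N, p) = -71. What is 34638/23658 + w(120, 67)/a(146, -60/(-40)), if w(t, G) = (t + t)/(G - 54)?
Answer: 4382159/3639389 ≈ 1.2041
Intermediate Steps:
w(t, G) = 2*t/(-54 + G) (w(t, G) = (2*t)/(-54 + G) = 2*t/(-54 + G))
34638/23658 + w(120, 67)/a(146, -60/(-40)) = 34638/23658 + (2*120/(-54 + 67))/(-71) = 34638*(1/23658) + (2*120/13)*(-1/71) = 5773/3943 + (2*120*(1/13))*(-1/71) = 5773/3943 + (240/13)*(-1/71) = 5773/3943 - 240/923 = 4382159/3639389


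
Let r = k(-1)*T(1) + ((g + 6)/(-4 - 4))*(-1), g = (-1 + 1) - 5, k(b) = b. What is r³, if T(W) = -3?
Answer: 15625/512 ≈ 30.518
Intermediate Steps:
g = -5 (g = 0 - 5 = -5)
r = 25/8 (r = -1*(-3) + ((-5 + 6)/(-4 - 4))*(-1) = 3 + (1/(-8))*(-1) = 3 + (1*(-⅛))*(-1) = 3 - ⅛*(-1) = 3 + ⅛ = 25/8 ≈ 3.1250)
r³ = (25/8)³ = 15625/512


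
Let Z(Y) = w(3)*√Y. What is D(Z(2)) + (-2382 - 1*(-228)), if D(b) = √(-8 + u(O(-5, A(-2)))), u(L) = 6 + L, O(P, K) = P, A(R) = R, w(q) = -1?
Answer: -2154 + I*√7 ≈ -2154.0 + 2.6458*I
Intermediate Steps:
Z(Y) = -√Y
D(b) = I*√7 (D(b) = √(-8 + (6 - 5)) = √(-8 + 1) = √(-7) = I*√7)
D(Z(2)) + (-2382 - 1*(-228)) = I*√7 + (-2382 - 1*(-228)) = I*√7 + (-2382 + 228) = I*√7 - 2154 = -2154 + I*√7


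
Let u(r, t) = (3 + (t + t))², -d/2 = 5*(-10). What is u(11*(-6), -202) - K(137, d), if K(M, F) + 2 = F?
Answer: 160703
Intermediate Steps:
d = 100 (d = -10*(-10) = -2*(-50) = 100)
K(M, F) = -2 + F
u(r, t) = (3 + 2*t)²
u(11*(-6), -202) - K(137, d) = (3 + 2*(-202))² - (-2 + 100) = (3 - 404)² - 1*98 = (-401)² - 98 = 160801 - 98 = 160703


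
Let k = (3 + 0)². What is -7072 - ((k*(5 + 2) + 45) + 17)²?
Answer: -22697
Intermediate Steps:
k = 9 (k = 3² = 9)
-7072 - ((k*(5 + 2) + 45) + 17)² = -7072 - ((9*(5 + 2) + 45) + 17)² = -7072 - ((9*7 + 45) + 17)² = -7072 - ((63 + 45) + 17)² = -7072 - (108 + 17)² = -7072 - 1*125² = -7072 - 1*15625 = -7072 - 15625 = -22697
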